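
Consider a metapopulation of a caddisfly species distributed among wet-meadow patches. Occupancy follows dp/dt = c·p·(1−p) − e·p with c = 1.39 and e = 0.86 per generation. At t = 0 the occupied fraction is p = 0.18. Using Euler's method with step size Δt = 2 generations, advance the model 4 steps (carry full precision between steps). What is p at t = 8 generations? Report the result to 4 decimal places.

0.3813

Update rule: p ← p + [c·p·(1−p) − e·p]·Δt with Δt = 2.
p: 0.18000 → 0.28073  (Δp = +0.10073)
p: 0.28073 → 0.35921  (Δp = +0.07848)
p: 0.35921 → 0.38126  (Δp = +0.02205)
p: 0.38126 → 0.38130  (Δp = +0.00003)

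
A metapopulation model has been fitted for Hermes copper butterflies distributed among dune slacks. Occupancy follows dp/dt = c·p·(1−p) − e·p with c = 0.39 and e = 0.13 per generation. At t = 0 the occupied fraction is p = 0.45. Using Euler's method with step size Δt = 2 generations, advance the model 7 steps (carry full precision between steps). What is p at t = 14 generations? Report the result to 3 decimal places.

Update rule: p ← p + [c·p·(1−p) − e·p]·Δt with Δt = 2.
t = 2: p = 0.45000 + (+0.07605) = 0.52605
t = 4: p = 0.52605 + (+0.05770) = 0.58375
t = 6: p = 0.58375 + (+0.03775) = 0.62150
t = 8: p = 0.62150 + (+0.02189) = 0.64340
t = 10: p = 0.64340 + (+0.01168) = 0.65507
t = 12: p = 0.65507 + (+0.00592) = 0.66100
t = 14: p = 0.66100 + (+0.00292) = 0.66392

0.664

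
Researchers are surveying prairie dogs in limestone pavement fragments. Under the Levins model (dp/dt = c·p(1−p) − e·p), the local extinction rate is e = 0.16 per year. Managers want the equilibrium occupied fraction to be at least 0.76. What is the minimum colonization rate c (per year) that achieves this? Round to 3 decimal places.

0.667

p* = 1 − e/c ≥ 0.76 requires e/c ≤ 0.2400, i.e. c ≥ e/0.2400.
c_min = 0.16/0.2400 = 0.6667.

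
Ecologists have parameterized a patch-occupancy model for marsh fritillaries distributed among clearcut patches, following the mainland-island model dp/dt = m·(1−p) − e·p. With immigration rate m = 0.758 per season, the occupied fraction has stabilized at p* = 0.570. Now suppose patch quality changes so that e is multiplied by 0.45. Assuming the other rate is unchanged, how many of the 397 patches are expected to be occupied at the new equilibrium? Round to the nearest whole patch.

296

Balance m(1−p*) = e·p* gives e = m(1−p*)/p* = 0.758×0.43000/0.57000 = 0.57182.
New p* = m/(m+e) = 0.75800/(0.75800+0.25732) = 0.74656.
Expected occupied = 397 × 0.74656 = 296.38 ≈ 296.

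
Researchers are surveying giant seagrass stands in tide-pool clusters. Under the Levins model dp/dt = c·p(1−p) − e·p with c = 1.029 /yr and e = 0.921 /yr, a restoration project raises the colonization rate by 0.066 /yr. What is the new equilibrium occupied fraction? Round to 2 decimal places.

0.16

Before: p* = 1 − 0.921/1.029 = 0.1050.
After the change, c = 1.095, e = 0.921, so p* = 1 − 0.921/1.095 = 0.1589.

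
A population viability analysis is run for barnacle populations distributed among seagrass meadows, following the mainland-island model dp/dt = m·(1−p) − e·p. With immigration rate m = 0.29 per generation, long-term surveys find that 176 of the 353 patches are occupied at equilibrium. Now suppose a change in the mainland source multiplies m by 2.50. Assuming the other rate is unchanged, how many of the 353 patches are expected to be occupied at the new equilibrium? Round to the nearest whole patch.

Observed p* = 176/353 = 0.49858.
Balance m(1−p*) = e·p* gives e = m(1−p*)/p* = 0.29×0.50142/0.49858 = 0.29165.
New p* = m/(m+e) = 0.72500/(0.72500+0.29165) = 0.71313.
Expected occupied = 353 × 0.71313 = 251.73 ≈ 252.

252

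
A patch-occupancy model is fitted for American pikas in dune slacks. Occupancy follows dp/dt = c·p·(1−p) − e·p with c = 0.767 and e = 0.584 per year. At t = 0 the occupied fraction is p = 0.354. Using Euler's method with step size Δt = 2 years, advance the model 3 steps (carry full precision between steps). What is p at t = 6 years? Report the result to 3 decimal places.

Update rule: p ← p + [c·p·(1−p) − e·p]·Δt with Δt = 2.
t = 2: p = 0.35400 + (-0.06267) = 0.29133
t = 4: p = 0.29133 + (-0.02357) = 0.26776
t = 6: p = 0.26776 + (-0.01198) = 0.25578

0.256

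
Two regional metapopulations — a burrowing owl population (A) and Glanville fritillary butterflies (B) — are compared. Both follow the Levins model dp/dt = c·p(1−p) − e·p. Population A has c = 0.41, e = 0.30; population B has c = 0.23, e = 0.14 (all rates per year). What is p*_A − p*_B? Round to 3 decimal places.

-0.123

A: p*_A = 1 − 0.30/0.41 = 0.2683.
B: p*_B = 1 − 0.14/0.23 = 0.3913.
p*_A − p*_B = 0.2683 − 0.3913 = -0.1230.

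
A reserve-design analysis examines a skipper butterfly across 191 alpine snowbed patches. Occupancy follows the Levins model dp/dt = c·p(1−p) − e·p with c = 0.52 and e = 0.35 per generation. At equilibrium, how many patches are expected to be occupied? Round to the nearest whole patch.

62

p* = 1 − e/c = 1 − 0.35/0.52 = 0.3269.
Expected occupied patches = N × p* = 191 × 0.3269 = 62.44 ≈ 62.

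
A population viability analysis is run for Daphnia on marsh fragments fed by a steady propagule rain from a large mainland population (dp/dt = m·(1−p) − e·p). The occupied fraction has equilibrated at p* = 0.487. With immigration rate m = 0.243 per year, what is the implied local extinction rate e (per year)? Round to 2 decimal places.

At equilibrium m(1−p*) = e·p*, so e = m(1−p*)/p*.
e = 0.243 × 0.5130 / 0.487 = 0.2560.

0.26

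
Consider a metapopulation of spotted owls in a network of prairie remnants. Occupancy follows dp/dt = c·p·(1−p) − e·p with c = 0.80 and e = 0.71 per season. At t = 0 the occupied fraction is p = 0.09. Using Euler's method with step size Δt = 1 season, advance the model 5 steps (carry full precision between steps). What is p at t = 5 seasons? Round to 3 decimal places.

Update rule: p ← p + [c·p·(1−p) − e·p]·Δt with Δt = 1.
step 1: Δp = +0.00162, p = 0.09162
step 2: Δp = +0.00153, p = 0.09315
step 3: Δp = +0.00144, p = 0.09459
step 4: Δp = +0.00136, p = 0.09595
step 5: Δp = +0.00127, p = 0.09722

0.097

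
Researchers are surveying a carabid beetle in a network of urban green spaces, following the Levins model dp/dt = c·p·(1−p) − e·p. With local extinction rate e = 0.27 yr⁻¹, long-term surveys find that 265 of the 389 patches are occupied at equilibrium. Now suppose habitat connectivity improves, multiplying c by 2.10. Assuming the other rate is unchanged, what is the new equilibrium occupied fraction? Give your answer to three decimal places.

Observed p* = 265/389 = 0.68123.
Balance c(1−p*) = e gives c = e/(1 − 0.68123) = 0.27/0.31877 = 0.84701.
New p* = 1 − e/c = 1 − 0.27000/1.77872 = 0.84821.

0.848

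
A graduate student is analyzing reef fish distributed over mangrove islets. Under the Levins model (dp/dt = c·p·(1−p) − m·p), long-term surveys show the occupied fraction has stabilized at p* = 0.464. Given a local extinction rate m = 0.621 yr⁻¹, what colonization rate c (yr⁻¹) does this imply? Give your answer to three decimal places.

1.159

At equilibrium c(1−p*) = m, so c = m/(1−p*).
c = 0.621/(1 − 0.464) = 0.621/0.5360 = 1.1586.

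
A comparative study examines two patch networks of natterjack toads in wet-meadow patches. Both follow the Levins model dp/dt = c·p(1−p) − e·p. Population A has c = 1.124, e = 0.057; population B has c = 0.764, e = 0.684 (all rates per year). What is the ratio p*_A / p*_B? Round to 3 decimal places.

A: p*_A = 1 − 0.057/1.124 = 0.9493.
B: p*_B = 1 − 0.684/0.764 = 0.1047.
p*_A / p*_B = 0.9493/0.1047 = 9.0657.

9.066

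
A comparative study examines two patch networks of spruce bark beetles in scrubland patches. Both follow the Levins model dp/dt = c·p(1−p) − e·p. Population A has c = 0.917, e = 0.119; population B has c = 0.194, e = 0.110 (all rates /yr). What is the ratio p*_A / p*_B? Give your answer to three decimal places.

2.010

A: p*_A = 1 − 0.119/0.917 = 0.8702.
B: p*_B = 1 − 0.110/0.194 = 0.4330.
p*_A / p*_B = 0.8702/0.4330 = 2.0098.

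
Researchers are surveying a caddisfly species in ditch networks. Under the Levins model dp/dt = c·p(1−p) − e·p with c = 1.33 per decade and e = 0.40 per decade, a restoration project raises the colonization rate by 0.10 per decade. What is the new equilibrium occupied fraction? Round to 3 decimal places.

0.720

Before: p* = 1 − 0.40/1.33 = 0.6992.
After the change, c = 1.43, e = 0.4, so p* = 1 − 0.4/1.43 = 0.7203.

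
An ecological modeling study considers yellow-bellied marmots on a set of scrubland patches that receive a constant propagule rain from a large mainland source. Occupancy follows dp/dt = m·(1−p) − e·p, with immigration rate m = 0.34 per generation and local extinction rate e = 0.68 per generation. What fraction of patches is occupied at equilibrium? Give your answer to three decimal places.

0.333

At equilibrium the propagule rain into empty patches balances local extinction: m(1−p*) = e·p*.
p* = m/(m+e) = 0.34/(0.34+0.68) = 0.34/1.0200 = 0.3333.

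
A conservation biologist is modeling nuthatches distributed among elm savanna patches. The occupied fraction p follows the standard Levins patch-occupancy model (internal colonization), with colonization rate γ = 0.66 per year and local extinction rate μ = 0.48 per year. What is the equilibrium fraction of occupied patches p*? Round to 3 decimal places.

0.273

Setting dp/dt = 0 and dividing through by p* gives γ·(1−p*) = μ.
So p* = 1 − μ/γ = 1 − 0.48/0.66 = 1 − 0.7273 = 0.2727.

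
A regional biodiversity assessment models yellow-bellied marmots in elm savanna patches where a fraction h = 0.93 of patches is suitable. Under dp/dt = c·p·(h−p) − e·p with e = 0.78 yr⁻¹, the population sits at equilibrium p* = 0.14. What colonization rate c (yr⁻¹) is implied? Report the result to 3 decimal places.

At equilibrium c(h−p*) = e, so c = e/(h−p*).
c = 0.78/(0.93 − 0.14) = 0.78/0.7900 = 0.9873.

0.987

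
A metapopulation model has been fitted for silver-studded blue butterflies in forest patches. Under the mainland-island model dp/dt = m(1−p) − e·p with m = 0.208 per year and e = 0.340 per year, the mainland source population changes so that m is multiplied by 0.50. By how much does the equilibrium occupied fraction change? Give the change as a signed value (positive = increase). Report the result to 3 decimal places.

Before: p* = 0.208/(0.208+0.340) = 0.3796.
After: m = 0.104, e = 0.34; p* = 0.104/0.4440 = 0.2342.
Δp* = 0.2342 − 0.3796 = -0.1453.

-0.145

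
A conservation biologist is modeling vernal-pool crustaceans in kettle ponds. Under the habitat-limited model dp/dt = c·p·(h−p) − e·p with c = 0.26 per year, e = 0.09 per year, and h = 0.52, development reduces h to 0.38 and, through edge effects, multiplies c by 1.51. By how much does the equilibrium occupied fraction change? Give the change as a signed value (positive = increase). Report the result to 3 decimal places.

-0.023

Before: p* = h − e/c = 0.52 − 0.09/0.26 = 0.52 − 0.3462 = 0.1738.
After: c = 0.3926, e = 0.09, h = 0.38; p* = 0.38 − 0.09/0.3926 = 0.1508.
Δp* = 0.1508 − 0.1738 = -0.0231.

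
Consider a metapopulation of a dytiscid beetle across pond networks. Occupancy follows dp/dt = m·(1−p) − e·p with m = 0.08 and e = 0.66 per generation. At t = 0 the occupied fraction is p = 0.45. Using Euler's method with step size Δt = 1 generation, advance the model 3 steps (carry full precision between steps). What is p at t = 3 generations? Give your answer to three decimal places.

0.114

Update rule: p ← p + [m·(1−p) − e·p]·Δt with Δt = 1.
step 1: Δp = -0.25300, p = 0.19700
step 2: Δp = -0.06578, p = 0.13122
step 3: Δp = -0.01710, p = 0.11412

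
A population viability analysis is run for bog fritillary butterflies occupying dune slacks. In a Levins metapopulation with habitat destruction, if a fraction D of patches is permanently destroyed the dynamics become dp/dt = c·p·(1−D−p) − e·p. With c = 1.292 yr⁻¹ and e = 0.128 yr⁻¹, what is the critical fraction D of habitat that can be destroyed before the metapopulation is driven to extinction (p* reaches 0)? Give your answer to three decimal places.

The nontrivial equilibrium is p* = (1−D) − e/c; extinction occurs when this hits zero.
So D_crit = 1 − e/c = 1 − 0.128/1.292 = 1 − 0.0991 = 0.9009.
Note this equals the original equilibrium occupancy — the Levins extinction-debt result.

0.901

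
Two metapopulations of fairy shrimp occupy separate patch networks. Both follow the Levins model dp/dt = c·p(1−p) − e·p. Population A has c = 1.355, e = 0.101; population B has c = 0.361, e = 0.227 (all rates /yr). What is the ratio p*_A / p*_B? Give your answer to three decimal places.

2.493

A: p*_A = 1 − 0.101/1.355 = 0.9255.
B: p*_B = 1 − 0.227/0.361 = 0.3712.
p*_A / p*_B = 0.9255/0.3712 = 2.4932.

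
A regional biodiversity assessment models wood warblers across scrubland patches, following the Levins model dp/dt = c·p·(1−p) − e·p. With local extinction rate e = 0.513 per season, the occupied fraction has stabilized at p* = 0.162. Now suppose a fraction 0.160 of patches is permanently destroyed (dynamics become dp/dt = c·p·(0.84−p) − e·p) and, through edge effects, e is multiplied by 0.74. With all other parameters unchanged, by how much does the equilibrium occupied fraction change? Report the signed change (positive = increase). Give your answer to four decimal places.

0.0579

Balance c(1−p*) = e gives c = e/(1 − 0.16200) = 0.513/0.83800 = 0.61217.
New p* = 0.84 − e/c = 0.84 − 0.37962/0.61217 = 0.21988.
Δp* = 0.21988 − 0.16200 = +0.05788.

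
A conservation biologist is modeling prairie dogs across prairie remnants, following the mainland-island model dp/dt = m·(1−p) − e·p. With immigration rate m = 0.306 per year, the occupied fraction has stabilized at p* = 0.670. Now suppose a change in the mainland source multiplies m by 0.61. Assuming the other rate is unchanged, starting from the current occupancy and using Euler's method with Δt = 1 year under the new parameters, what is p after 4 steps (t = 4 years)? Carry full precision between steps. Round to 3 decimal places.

0.576

Balance m(1−p*) = e·p* gives e = m(1−p*)/p* = 0.306×0.33000/0.67000 = 0.15072.
Starting from p₀ = 0.67000; update p ← p + (dp/dt)·Δt with the new parameters.
p: 0.67000 → 0.63062  (Δp = -0.03938)
p: 0.63062 → 0.60452  (Δp = -0.02610)
p: 0.60452 → 0.58723  (Δp = -0.01729)
p: 0.58723 → 0.57577  (Δp = -0.01146)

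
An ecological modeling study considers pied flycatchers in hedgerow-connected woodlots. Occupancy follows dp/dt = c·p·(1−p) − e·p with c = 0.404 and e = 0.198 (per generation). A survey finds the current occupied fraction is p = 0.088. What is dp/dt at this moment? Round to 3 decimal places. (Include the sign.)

Colonization term: c·p·(1−p) = 0.404×0.088×0.9120 = 0.03242.
Extinction term: e·p = 0.01742.
dp/dt = 0.03242 − 0.01742 = 0.01500.

0.015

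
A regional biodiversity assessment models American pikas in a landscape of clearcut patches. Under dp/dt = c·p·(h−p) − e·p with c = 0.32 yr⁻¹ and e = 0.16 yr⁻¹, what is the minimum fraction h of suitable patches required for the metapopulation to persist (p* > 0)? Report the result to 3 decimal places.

0.500

p* = h − e/c is positive only when h > e/c.
h_min = e/c = 0.16/0.32 = 0.5000.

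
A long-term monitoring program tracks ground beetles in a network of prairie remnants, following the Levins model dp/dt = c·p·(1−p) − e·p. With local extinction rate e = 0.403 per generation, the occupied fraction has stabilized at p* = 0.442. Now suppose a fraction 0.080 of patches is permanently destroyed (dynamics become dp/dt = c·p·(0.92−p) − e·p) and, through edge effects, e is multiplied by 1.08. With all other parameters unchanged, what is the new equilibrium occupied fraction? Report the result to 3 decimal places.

0.317

Balance c(1−p*) = e gives c = e/(1 − 0.44200) = 0.403/0.55800 = 0.72222.
New p* = 0.92 − e/c = 0.92 − 0.43524/0.72222 = 0.31736.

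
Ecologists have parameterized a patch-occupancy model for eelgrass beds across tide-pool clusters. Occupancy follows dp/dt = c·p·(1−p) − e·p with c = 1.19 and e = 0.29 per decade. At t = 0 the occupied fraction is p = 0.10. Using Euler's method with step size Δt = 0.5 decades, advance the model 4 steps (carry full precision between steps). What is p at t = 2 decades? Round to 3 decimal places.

0.330

Update rule: p ← p + [c·p·(1−p) − e·p]·Δt with Δt = 0.5.
step 1: Δp = +0.03905, p = 0.13905
step 2: Δp = +0.05107, p = 0.19012
step 3: Δp = +0.06405, p = 0.25417
step 4: Δp = +0.07594, p = 0.33010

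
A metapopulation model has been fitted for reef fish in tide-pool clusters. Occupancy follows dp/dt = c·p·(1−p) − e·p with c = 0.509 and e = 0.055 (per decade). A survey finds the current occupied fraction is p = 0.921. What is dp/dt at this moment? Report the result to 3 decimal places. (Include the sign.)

-0.014

Colonization term: c·p·(1−p) = 0.509×0.921×0.0790 = 0.03703.
Extinction term: e·p = 0.05066.
dp/dt = 0.03703 − 0.05066 = -0.01362.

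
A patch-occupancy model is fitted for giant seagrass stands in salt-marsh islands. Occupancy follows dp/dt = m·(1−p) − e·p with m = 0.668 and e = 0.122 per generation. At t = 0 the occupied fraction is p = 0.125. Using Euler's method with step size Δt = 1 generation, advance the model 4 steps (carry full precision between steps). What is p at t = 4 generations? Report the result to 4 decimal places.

Update rule: p ← p + [m·(1−p) − e·p]·Δt with Δt = 1.
step 1: Δp = +0.56925, p = 0.69425
step 2: Δp = +0.11954, p = 0.81379
step 3: Δp = +0.02510, p = 0.83890
step 4: Δp = +0.00527, p = 0.84417

0.8442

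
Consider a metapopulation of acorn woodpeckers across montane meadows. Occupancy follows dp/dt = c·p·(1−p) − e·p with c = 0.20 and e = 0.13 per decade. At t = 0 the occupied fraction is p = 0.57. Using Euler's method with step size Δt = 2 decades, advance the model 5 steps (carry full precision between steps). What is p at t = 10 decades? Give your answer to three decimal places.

Update rule: p ← p + [c·p·(1−p) − e·p]·Δt with Δt = 2.
t = 2: p = 0.57000 + (-0.05016) = 0.51984
t = 4: p = 0.51984 + (-0.03532) = 0.48452
t = 6: p = 0.48452 + (-0.02607) = 0.45845
t = 8: p = 0.45845 + (-0.01989) = 0.43856
t = 10: p = 0.43856 + (-0.01554) = 0.42303

0.423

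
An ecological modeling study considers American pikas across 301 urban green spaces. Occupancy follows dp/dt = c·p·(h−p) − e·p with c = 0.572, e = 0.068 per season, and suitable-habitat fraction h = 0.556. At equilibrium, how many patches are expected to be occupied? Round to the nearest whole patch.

132

p* = h − e/c = 0.556 − 0.1189 = 0.4371.
Expected occupied patches = N × p* = 301 × 0.4371 = 131.57 ≈ 132.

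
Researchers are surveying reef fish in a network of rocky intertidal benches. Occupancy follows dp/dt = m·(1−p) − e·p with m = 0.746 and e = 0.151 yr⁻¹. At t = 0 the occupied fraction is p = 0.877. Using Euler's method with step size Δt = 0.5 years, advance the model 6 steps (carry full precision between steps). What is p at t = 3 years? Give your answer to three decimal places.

0.833

Update rule: p ← p + [m·(1−p) − e·p]·Δt with Δt = 0.5.
p: 0.87700 → 0.85667  (Δp = -0.02033)
p: 0.85667 → 0.84545  (Δp = -0.01121)
p: 0.84545 → 0.83927  (Δp = -0.00618)
p: 0.83927 → 0.83586  (Δp = -0.00341)
p: 0.83586 → 0.83397  (Δp = -0.00188)
p: 0.83397 → 0.83294  (Δp = -0.00104)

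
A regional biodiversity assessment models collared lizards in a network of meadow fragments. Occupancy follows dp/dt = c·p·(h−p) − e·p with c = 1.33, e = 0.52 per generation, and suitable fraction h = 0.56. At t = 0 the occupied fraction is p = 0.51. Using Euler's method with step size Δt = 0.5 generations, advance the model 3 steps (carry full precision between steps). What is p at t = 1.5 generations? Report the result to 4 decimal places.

Update rule: p ← p + [c·p·(h−p) − e·p]·Δt with Δt = 0.5.
step 1: Δp = -0.11564, p = 0.39436
step 2: Δp = -0.05909, p = 0.33526
step 3: Δp = -0.03706, p = 0.29820

0.2982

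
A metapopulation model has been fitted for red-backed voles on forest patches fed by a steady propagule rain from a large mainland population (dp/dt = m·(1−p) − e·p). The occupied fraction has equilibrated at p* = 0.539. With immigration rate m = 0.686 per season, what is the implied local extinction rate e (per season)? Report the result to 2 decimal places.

At equilibrium m(1−p*) = e·p*, so e = m(1−p*)/p*.
e = 0.686 × 0.4610 / 0.539 = 0.5867.

0.59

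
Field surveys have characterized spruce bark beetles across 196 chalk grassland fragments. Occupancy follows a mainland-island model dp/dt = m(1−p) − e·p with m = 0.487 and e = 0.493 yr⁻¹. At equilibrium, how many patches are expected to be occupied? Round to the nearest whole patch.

p* = m/(m+e) = 0.487/0.9800 = 0.4969.
Expected occupied patches = N × p* = 196 × 0.4969 = 97.40 ≈ 97.

97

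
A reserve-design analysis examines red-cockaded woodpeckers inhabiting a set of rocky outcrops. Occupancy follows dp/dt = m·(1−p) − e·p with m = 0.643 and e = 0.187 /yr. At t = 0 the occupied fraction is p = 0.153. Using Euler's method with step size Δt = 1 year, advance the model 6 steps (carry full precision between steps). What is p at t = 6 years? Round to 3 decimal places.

Update rule: p ← p + [m·(1−p) − e·p]·Δt with Δt = 1.
  1  |  dp/dt·Δt = +0.516010  |  p_1 = 0.669010
  2  |  dp/dt·Δt = +0.087722  |  p_2 = 0.756732
  3  |  dp/dt·Δt = +0.014913  |  p_3 = 0.771644
  4  |  dp/dt·Δt = +0.002535  |  p_4 = 0.774180
  5  |  dp/dt·Δt = +0.000431  |  p_5 = 0.774611
  6  |  dp/dt·Δt = +0.000073  |  p_6 = 0.774684

0.775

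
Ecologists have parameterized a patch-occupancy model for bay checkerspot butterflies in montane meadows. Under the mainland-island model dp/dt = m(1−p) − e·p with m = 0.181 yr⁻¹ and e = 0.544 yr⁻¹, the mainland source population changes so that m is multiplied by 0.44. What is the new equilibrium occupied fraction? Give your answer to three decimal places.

0.128

Before: p* = 0.181/(0.181+0.544) = 0.2497.
After: m = 0.07964, e = 0.544; p* = 0.07964/0.6236 = 0.1277.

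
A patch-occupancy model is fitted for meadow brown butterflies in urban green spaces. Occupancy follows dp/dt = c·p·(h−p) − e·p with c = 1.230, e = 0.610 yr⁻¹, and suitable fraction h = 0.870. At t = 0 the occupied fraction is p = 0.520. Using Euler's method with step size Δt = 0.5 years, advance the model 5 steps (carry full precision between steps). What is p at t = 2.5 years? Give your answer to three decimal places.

Update rule: p ← p + [c·p·(h−p) − e·p]·Δt with Δt = 0.5.
p: 0.52000 → 0.47333  (Δp = -0.04667)
p: 0.47333 → 0.44443  (Δp = -0.02890)
p: 0.44443 → 0.42520  (Δp = -0.01923)
p: 0.42520 → 0.41183  (Δp = -0.01337)
p: 0.41183 → 0.40226  (Δp = -0.00956)

0.402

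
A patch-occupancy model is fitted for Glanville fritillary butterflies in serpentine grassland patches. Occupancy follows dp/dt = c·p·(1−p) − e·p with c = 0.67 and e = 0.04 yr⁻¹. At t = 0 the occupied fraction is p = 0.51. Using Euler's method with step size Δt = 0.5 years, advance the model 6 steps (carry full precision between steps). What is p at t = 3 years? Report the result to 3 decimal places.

Update rule: p ← p + [c·p·(1−p) − e·p]·Δt with Δt = 0.5.
t = 0.5: p = 0.51000 + (+0.07352) = 0.58352
t = 1: p = 0.58352 + (+0.06974) = 0.65326
t = 1.5: p = 0.65326 + (+0.06282) = 0.71608
t = 2: p = 0.71608 + (+0.05379) = 0.76986
t = 2.5: p = 0.76986 + (+0.04396) = 0.81382
t = 3: p = 0.81382 + (+0.03448) = 0.84830

0.848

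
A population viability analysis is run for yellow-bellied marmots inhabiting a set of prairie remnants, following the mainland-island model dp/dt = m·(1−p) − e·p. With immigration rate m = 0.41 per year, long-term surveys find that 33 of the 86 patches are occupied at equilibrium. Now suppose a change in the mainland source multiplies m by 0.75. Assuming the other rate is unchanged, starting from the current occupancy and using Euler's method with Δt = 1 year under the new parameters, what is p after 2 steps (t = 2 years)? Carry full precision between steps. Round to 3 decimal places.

0.318

Observed p* = 33/86 = 0.38372.
Balance m(1−p*) = e·p* gives e = m(1−p*)/p* = 0.41×0.61628/0.38372 = 0.65848.
Starting from p₀ = 0.38372; update p ← p + (dp/dt)·Δt with the new parameters.
  1  |  dp/dt·Δt = -0.063169  |  p_1 = 0.320552
  2  |  dp/dt·Δt = -0.002149  |  p_2 = 0.318404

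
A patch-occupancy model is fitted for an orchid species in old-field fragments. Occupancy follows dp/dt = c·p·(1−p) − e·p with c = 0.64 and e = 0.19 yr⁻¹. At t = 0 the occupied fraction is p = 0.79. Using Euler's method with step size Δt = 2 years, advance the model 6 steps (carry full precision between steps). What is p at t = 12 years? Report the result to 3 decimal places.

0.703

Update rule: p ← p + [c·p·(1−p) − e·p]·Δt with Δt = 2.
step 1: Δp = -0.08785, p = 0.70215
step 2: Δp = +0.00087, p = 0.70303
step 3: Δp = +0.00009, p = 0.70312
step 4: Δp = +0.00001, p = 0.70312
step 5: Δp = +0.00000, p = 0.70312
step 6: Δp = +0.00000, p = 0.70312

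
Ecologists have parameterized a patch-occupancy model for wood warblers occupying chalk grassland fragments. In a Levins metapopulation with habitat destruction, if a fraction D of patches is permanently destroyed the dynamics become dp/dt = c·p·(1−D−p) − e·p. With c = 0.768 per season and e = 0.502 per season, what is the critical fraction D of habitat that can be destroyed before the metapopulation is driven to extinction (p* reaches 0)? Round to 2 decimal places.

0.35

The nontrivial equilibrium is p* = (1−D) − e/c; extinction occurs when this hits zero.
So D_crit = 1 − e/c = 1 − 0.502/0.768 = 1 − 0.6536 = 0.3464.
This equals the undisturbed p*, a classic result of Lande's extension.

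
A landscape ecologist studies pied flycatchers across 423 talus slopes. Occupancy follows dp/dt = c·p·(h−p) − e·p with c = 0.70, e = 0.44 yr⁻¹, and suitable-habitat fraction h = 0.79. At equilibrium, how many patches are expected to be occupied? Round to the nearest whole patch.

p* = h − e/c = 0.79 − 0.6286 = 0.1614.
Expected occupied patches = N × p* = 423 × 0.1614 = 68.28 ≈ 68.

68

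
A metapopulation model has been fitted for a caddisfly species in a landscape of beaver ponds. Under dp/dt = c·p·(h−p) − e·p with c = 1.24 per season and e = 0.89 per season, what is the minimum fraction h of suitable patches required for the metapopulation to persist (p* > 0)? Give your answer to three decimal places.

0.718

p* = h − e/c is positive only when h > e/c.
h_min = e/c = 0.89/1.24 = 0.7177.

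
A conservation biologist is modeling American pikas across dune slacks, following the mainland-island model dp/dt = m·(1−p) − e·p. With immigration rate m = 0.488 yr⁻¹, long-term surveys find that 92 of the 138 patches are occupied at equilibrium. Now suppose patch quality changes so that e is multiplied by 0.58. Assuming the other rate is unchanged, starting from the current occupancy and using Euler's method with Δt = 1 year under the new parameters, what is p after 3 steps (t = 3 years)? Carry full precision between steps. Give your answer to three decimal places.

0.770

Observed p* = 92/138 = 0.66667.
Balance m(1−p*) = e·p* gives e = m(1−p*)/p* = 0.488×0.33333/0.66667 = 0.24400.
Starting from p₀ = 0.66667; update p ← p + (dp/dt)·Δt with the new parameters.
  1  |  dp/dt·Δt = +0.068320  |  p_1 = 0.734987
  2  |  dp/dt·Δt = +0.025311  |  p_2 = 0.760298
  3  |  dp/dt·Δt = +0.009377  |  p_3 = 0.769675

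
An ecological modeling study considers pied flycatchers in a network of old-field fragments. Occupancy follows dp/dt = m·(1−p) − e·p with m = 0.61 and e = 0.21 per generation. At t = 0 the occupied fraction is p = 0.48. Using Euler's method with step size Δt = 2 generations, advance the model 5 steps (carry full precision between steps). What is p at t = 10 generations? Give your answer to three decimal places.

Update rule: p ← p + [m·(1−p) − e·p]·Δt with Δt = 2.
t = 2: p = 0.48000 + (+0.43280) = 0.91280
t = 4: p = 0.91280 + (-0.27699) = 0.63581
t = 6: p = 0.63581 + (+0.17727) = 0.81308
t = 8: p = 0.81308 + (-0.11346) = 0.69963
t = 10: p = 0.69963 + (+0.07261) = 0.77224

0.772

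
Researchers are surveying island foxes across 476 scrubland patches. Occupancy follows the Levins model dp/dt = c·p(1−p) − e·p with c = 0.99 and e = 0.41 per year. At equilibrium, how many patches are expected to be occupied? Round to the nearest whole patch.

p* = 1 − e/c = 1 − 0.41/0.99 = 0.5859.
Expected occupied patches = N × p* = 476 × 0.5859 = 278.87 ≈ 279.

279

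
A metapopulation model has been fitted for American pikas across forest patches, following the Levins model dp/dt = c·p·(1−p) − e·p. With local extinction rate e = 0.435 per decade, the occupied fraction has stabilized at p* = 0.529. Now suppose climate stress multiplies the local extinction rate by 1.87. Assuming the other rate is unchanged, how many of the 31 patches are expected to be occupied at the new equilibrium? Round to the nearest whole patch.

4

Balance c(1−p*) = e gives c = e/(1 − 0.52900) = 0.435/0.47100 = 0.92357.
New p* = 1 − e/c = 1 − 0.81345/0.92357 = 0.11923.
Expected occupied = 31 × 0.11923 = 3.70 ≈ 4.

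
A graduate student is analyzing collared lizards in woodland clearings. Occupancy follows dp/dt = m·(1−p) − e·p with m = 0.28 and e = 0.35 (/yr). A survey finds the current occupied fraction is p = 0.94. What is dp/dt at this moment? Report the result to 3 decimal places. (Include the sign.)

Colonization term: m·(1−p) = 0.28×0.0600 = 0.01680.
Extinction term: e·p = 0.32900.
dp/dt = 0.01680 − 0.32900 = -0.31220.

-0.312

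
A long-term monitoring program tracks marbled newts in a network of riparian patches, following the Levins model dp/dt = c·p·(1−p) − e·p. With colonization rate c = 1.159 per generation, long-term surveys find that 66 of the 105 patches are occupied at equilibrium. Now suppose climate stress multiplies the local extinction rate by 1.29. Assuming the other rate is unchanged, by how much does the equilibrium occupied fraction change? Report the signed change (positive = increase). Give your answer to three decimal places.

-0.108

Observed p* = 66/105 = 0.62857.
Balance c(1−p*) = e gives e = 1.159×(1 − 0.62857) = 0.43049.
New p* = 1 − e/c = 1 − 0.55533/1.15900 = 0.52085.
Δp* = 0.52085 − 0.62857 = -0.10772.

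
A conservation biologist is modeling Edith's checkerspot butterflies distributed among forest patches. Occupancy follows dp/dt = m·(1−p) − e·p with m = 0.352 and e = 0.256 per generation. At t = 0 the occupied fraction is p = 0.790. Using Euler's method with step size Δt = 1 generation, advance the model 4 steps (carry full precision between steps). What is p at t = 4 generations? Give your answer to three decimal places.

Update rule: p ← p + [m·(1−p) − e·p]·Δt with Δt = 1.
t = 1: p = 0.79000 + (-0.12832) = 0.66168
t = 2: p = 0.66168 + (-0.05030) = 0.61138
t = 3: p = 0.61138 + (-0.01972) = 0.59166
t = 4: p = 0.59166 + (-0.00773) = 0.58393

0.584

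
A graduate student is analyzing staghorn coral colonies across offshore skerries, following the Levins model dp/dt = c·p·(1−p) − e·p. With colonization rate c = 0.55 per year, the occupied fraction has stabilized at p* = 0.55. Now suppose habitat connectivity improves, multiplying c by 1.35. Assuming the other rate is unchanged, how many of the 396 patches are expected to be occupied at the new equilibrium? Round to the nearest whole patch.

264

Balance c(1−p*) = e gives e = 0.55×(1 − 0.55000) = 0.24750.
New p* = 1 − e/c = 1 − 0.24750/0.74250 = 0.66667.
Expected occupied = 396 × 0.66667 = 264.00 ≈ 264.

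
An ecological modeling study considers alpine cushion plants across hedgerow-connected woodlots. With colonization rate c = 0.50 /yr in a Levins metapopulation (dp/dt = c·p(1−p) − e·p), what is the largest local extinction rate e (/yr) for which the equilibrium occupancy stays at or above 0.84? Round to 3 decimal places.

1 − e/c ≥ 0.84 ⇒ e ≤ c(1 − 0.84) = 0.50 × 0.1600.
e_max = 0.0800.

0.080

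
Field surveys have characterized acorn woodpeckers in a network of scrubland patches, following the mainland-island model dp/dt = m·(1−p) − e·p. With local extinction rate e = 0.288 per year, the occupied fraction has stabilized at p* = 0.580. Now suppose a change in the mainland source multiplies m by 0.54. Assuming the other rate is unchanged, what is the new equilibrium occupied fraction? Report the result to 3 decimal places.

0.427

Balance m(1−p*) = e·p* gives m = e·p*/(1−p*) = 0.288×0.58000/0.42000 = 0.39771.
New p* = m/(m+e) = 0.21476/(0.21476+0.28800) = 0.42716.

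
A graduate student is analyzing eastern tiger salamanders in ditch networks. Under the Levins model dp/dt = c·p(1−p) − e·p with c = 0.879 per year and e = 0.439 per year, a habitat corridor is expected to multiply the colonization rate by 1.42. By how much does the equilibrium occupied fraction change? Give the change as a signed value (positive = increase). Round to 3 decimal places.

Before: p* = 1 − 0.439/0.879 = 0.5006.
After the change, c = 1.24818, e = 0.439, so p* = 1 − 0.439/1.24818 = 0.6483.
Δp* = 0.6483 − 0.5006 = +0.1477.

0.148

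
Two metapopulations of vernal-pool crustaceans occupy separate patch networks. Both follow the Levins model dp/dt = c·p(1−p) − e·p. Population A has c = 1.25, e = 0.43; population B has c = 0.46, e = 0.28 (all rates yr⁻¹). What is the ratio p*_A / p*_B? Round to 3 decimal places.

A: p*_A = 1 − 0.43/1.25 = 0.6560.
B: p*_B = 1 − 0.28/0.46 = 0.3913.
p*_A / p*_B = 0.6560/0.3913 = 1.6764.

1.676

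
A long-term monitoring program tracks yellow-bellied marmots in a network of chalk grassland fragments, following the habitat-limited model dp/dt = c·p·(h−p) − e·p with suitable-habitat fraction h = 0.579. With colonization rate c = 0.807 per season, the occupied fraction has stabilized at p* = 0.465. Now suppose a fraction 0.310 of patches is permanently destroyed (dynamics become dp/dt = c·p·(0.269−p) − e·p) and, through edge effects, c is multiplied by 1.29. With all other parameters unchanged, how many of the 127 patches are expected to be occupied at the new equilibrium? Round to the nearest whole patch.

Balance c(h−p*) = e gives e = 0.807×(0.579 − 0.46500) = 0.09200.
New p* = 0.269 − e/c = 0.269 − 0.09200/1.04103 = 0.18063.
Expected occupied = 127 × 0.18063 = 22.94 ≈ 23.

23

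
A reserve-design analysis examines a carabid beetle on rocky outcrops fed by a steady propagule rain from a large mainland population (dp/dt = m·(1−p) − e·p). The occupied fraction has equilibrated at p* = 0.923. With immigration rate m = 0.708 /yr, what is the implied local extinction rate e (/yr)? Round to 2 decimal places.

At equilibrium m(1−p*) = e·p*, so e = m(1−p*)/p*.
e = 0.708 × 0.0770 / 0.923 = 0.0591.

0.06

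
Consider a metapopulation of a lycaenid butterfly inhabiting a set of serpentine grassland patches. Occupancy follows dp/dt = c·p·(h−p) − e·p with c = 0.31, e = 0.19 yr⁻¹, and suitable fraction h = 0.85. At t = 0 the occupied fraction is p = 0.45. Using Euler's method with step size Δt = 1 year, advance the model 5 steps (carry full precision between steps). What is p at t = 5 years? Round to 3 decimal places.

Update rule: p ← p + [c·p·(h−p) − e·p]·Δt with Δt = 1.
  1  |  dp/dt·Δt = -0.029700  |  p_1 = 0.420300
  2  |  dp/dt·Δt = -0.023870  |  p_2 = 0.396430
  3  |  dp/dt·Δt = -0.019581  |  p_3 = 0.376849
  4  |  dp/dt·Δt = -0.016326  |  p_4 = 0.360523
  5  |  dp/dt·Δt = -0.013794  |  p_5 = 0.346728

0.347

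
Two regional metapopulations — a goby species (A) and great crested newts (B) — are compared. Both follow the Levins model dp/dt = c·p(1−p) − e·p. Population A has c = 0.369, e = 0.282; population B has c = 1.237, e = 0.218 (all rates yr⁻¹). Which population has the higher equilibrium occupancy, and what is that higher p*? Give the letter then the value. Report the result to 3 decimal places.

A: p*_A = 1 − 0.282/0.369 = 0.2358.
B: p*_B = 1 − 0.218/1.237 = 0.8238.
B is higher at 0.8238.

B, 0.824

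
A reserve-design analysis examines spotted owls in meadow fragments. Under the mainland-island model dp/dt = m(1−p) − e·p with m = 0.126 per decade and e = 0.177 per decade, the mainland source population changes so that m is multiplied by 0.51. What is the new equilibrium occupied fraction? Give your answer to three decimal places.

0.266

Before: p* = 0.126/(0.126+0.177) = 0.4158.
After: m = 0.06426, e = 0.177; p* = 0.06426/0.2413 = 0.2664.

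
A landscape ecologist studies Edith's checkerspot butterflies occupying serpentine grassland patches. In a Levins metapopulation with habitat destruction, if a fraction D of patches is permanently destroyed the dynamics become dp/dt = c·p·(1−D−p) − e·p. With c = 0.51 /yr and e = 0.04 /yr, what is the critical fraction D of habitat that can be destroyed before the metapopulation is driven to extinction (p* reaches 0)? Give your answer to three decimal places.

The nontrivial equilibrium is p* = (1−D) − e/c; extinction occurs when this hits zero.
So D_crit = 1 − e/c = 1 − 0.04/0.51 = 1 − 0.0784 = 0.9216.
This equals the undisturbed p*, a classic result of Lande's extension.

0.922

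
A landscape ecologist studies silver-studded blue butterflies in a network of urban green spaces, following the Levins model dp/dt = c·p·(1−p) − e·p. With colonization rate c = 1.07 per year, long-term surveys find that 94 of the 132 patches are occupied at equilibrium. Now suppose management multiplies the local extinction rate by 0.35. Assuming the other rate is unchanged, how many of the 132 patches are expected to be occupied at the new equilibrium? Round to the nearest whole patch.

119

Observed p* = 94/132 = 0.71212.
Balance c(1−p*) = e gives e = 1.07×(1 − 0.71212) = 0.30803.
New p* = 1 − e/c = 1 − 0.10781/1.07000 = 0.89924.
Expected occupied = 132 × 0.89924 = 118.70 ≈ 119.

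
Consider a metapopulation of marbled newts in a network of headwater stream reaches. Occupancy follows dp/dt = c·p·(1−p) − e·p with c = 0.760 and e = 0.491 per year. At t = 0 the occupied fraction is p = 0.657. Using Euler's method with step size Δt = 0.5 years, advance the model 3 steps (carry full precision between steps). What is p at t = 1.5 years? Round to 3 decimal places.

0.495

Update rule: p ← p + [c·p·(1−p) − e·p]·Δt with Δt = 0.5.
step 1: Δp = -0.07566, p = 0.58134
step 2: Δp = -0.05023, p = 0.53111
step 3: Δp = -0.03575, p = 0.49535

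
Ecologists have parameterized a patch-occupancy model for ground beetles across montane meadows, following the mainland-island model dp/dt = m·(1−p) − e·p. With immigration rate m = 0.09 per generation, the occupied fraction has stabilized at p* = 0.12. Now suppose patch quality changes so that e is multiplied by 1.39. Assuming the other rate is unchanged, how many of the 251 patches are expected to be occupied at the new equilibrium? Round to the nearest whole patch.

22

Balance m(1−p*) = e·p* gives e = m(1−p*)/p* = 0.09×0.88000/0.12000 = 0.66000.
New p* = m/(m+e) = 0.09000/(0.09000+0.91740) = 0.08934.
Expected occupied = 251 × 0.08934 = 22.42 ≈ 22.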